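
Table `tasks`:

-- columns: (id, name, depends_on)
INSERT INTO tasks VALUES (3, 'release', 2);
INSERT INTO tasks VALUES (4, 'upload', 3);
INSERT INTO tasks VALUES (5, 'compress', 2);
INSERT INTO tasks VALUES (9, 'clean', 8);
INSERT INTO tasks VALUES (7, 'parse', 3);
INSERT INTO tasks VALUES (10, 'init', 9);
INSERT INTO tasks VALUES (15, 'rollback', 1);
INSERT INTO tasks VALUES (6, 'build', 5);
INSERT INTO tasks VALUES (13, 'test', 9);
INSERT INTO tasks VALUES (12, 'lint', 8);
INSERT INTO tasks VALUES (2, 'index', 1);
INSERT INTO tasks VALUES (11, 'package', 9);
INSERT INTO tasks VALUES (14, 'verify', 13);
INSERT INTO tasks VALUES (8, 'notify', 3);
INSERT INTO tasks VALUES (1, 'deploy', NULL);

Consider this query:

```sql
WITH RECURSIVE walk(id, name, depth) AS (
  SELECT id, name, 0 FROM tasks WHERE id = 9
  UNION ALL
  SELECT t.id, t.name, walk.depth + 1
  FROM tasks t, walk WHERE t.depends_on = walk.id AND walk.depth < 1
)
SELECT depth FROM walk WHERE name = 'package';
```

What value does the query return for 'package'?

1

Base: id=9 (clean) at depth 0.
Iteration 1: rows with depends_on in {9} -> init (id 10, depth 1), package (id 11, depth 1), test (id 13, depth 1).
Iteration 2: depth < 1 fails for all current rows; recursion stops.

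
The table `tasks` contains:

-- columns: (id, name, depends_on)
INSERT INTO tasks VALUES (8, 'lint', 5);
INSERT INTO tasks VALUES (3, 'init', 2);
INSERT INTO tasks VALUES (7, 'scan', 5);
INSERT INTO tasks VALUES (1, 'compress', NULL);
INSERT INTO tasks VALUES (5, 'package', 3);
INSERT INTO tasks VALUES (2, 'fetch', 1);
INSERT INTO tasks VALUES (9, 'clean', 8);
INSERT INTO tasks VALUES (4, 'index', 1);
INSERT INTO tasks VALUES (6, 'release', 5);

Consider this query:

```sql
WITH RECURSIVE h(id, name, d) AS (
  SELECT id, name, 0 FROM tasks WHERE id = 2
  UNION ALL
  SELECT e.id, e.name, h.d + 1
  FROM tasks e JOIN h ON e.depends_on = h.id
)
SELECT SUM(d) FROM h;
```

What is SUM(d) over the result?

16

Base: id=2 (fetch) at d 0.
Iteration 1: rows with depends_on in {2} -> init (id 3, d 1).
Iteration 2: rows with depends_on in {3} -> package (id 5, d 2).
Iteration 3: rows with depends_on in {5} -> release (id 6, d 3), scan (id 7, d 3), lint (id 8, d 3).
Iteration 4: rows with depends_on in {6,7,8} -> clean (id 9, d 4).
Iteration 5: no rows with depends_on in {9}; recursion stops.
SUM(d) = 0 + 1 + 2 + 3 + 3 + 3 + 4 = 16.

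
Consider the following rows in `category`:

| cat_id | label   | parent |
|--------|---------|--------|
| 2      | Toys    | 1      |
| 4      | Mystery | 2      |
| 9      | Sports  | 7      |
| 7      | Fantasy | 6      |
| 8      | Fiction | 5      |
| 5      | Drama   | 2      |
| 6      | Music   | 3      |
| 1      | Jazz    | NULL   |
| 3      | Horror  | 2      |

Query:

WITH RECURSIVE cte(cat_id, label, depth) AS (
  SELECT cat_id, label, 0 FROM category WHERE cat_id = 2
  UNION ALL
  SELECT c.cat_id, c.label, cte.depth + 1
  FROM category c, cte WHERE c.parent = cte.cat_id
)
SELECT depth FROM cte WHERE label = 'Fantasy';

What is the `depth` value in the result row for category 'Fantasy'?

3

Base: cat_id=2 (Toys) at depth 0.
Iteration 1: rows with parent in {2} -> Horror (id 3, depth 1), Mystery (id 4, depth 1), Drama (id 5, depth 1).
Iteration 2: rows with parent in {3,4,5} -> Music (id 6, depth 2), Fiction (id 8, depth 2).
Iteration 3: rows with parent in {6,8} -> Fantasy (id 7, depth 3).
Iteration 4: rows with parent in {7} -> Sports (id 9, depth 4).
Iteration 5: no rows with parent in {9}; recursion stops.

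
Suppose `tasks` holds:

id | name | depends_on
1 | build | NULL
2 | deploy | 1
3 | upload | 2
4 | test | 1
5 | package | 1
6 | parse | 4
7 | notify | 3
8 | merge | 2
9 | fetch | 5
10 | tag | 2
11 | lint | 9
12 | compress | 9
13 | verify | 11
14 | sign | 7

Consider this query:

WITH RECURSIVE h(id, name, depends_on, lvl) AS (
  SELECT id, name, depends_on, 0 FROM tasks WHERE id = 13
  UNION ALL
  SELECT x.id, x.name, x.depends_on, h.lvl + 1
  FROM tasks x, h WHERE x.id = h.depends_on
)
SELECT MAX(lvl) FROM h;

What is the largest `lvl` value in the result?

4

Base: id=13 (verify), depends_on=11, lvl 0.
Iteration 1: join on id=11 -> lint (id 11, depends_on=9, lvl 1).
Iteration 2: join on id=9 -> fetch (id 9, depends_on=5, lvl 2).
Iteration 3: join on id=5 -> package (id 5, depends_on=1, lvl 3).
Iteration 4: join on id=1 -> build (id 1, depends_on=NULL, lvl 4).
Iteration 5: depends_on is NULL; no match; recursion stops.
lvl values: 0, 1, 2, 3, 4; the maximum is 4.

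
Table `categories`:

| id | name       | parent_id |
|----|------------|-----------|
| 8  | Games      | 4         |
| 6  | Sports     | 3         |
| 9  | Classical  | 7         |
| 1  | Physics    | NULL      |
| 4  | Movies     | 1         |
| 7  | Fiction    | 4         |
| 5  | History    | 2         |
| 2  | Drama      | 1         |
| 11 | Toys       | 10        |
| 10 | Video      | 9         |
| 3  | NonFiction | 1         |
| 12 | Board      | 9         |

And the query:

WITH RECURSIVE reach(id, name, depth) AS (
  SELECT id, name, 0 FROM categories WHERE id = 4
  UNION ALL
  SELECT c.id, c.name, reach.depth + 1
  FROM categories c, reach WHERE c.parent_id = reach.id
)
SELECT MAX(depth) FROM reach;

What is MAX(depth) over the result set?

4

Base: id=4 (Movies) at depth 0.
Iteration 1: rows with parent_id in {4} -> Fiction (id 7, depth 1), Games (id 8, depth 1).
Iteration 2: rows with parent_id in {7,8} -> Classical (id 9, depth 2).
Iteration 3: rows with parent_id in {9} -> Video (id 10, depth 3), Board (id 12, depth 3).
Iteration 4: rows with parent_id in {10,12} -> Toys (id 11, depth 4).
Iteration 5: no rows with parent_id in {11}; recursion stops.
depth values: 0, 1, 1, 2, 3, 3, 4; the maximum is 4.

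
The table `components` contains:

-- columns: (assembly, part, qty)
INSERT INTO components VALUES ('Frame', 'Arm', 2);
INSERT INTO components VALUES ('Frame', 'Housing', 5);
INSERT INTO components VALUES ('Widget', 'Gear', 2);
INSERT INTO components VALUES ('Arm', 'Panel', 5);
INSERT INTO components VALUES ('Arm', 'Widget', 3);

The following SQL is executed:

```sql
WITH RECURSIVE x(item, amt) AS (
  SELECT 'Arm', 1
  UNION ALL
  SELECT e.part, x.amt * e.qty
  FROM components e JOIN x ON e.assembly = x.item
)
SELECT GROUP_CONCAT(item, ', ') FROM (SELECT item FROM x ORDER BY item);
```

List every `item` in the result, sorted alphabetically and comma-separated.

Arm, Gear, Panel, Widget

Base: (Arm, amt=1).
Iteration 1: components of {Arm} -> Panel = 1*5 = 5, Widget = 1*3 = 3.
Iteration 2: components of {Panel,Widget} -> Gear = 3*2 = 6.
Iteration 3: no further components; recursion stops.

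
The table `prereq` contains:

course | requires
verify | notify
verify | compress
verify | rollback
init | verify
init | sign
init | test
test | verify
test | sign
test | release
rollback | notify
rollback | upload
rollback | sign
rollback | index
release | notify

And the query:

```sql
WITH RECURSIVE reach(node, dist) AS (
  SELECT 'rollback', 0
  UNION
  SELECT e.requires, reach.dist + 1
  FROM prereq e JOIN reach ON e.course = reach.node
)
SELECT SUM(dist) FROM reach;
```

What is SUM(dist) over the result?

Base: (rollback, dist=0).
Iteration 1: edges from {rollback} -> (index, dist=1), (notify, dist=1), (sign, dist=1), (upload, dist=1).
Iteration 2: no outgoing edges from {index,notify,sign,upload}; recursion stops.
SUM(dist) = 0 + 1 + 1 + 1 + 1 = 4.

4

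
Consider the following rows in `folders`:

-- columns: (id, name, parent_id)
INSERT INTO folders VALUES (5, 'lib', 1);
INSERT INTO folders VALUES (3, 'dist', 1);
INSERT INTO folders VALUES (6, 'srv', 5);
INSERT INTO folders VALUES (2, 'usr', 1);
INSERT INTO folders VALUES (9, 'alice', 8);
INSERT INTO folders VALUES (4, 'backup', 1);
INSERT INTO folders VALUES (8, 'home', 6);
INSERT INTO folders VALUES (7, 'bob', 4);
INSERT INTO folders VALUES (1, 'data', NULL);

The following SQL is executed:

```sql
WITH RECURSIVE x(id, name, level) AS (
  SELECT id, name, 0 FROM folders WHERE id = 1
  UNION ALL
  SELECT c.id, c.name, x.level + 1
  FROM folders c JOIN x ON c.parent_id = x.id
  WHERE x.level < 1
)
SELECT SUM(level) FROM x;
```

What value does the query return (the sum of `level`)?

4

Base: id=1 (data) at level 0.
Iteration 1: rows with parent_id in {1} -> usr (id 2, level 1), dist (id 3, level 1), backup (id 4, level 1), lib (id 5, level 1).
Iteration 2: level < 1 fails for all current rows; recursion stops.
SUM(level) = 0 + 1 + 1 + 1 + 1 = 4.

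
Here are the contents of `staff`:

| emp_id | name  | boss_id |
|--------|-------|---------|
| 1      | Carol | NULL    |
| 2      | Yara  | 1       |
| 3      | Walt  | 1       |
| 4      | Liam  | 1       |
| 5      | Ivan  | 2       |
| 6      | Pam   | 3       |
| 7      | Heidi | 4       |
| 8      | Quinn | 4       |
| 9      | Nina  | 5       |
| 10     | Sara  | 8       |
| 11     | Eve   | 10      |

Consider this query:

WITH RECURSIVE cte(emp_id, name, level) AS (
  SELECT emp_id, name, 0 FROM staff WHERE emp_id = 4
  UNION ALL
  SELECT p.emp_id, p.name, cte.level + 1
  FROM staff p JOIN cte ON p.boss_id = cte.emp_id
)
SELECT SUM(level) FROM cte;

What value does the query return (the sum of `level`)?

7

Base: emp_id=4 (Liam) at level 0.
Iteration 1: rows with boss_id in {4} -> Heidi (id 7, level 1), Quinn (id 8, level 1).
Iteration 2: rows with boss_id in {7,8} -> Sara (id 10, level 2).
Iteration 3: rows with boss_id in {10} -> Eve (id 11, level 3).
Iteration 4: no rows with boss_id in {11}; recursion stops.
SUM(level) = 0 + 1 + 1 + 2 + 3 = 7.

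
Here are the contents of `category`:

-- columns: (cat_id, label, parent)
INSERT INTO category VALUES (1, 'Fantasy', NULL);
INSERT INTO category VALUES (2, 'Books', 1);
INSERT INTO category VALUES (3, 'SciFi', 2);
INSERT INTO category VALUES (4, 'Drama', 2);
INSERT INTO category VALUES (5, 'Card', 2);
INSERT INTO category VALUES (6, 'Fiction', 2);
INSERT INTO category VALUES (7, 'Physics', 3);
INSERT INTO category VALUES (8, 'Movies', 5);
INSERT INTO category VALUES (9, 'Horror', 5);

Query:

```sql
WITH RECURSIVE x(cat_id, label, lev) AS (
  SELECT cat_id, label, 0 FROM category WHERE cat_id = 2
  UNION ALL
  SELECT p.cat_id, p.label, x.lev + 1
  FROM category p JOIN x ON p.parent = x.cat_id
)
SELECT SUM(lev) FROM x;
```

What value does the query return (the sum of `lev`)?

10

Base: cat_id=2 (Books) at lev 0.
Iteration 1: rows with parent in {2} -> SciFi (id 3, lev 1), Drama (id 4, lev 1), Card (id 5, lev 1), Fiction (id 6, lev 1).
Iteration 2: rows with parent in {3,4,5,6} -> Physics (id 7, lev 2), Movies (id 8, lev 2), Horror (id 9, lev 2).
Iteration 3: no rows with parent in {7,8,9}; recursion stops.
SUM(lev) = 0 + 1 + 1 + 1 + 1 + 2 + 2 + 2 = 10.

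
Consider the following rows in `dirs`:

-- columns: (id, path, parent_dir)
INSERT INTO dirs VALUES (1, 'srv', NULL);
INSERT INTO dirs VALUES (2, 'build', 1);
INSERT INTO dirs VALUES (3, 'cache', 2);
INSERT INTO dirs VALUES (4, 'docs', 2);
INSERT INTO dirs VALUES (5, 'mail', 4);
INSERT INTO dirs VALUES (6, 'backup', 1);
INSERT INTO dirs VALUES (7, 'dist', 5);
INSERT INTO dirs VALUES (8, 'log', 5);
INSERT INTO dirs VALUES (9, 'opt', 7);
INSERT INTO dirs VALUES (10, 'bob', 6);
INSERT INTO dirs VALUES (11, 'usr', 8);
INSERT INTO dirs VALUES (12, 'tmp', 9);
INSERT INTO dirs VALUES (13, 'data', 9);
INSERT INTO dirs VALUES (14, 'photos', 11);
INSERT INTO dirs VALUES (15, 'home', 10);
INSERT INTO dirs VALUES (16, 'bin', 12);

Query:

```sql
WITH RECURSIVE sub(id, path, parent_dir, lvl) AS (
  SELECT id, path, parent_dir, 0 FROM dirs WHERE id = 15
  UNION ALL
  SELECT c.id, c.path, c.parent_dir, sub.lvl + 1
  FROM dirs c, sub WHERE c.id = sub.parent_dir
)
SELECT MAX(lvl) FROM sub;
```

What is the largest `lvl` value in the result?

Base: id=15 (home), parent_dir=10, lvl 0.
Iteration 1: join on id=10 -> bob (id 10, parent_dir=6, lvl 1).
Iteration 2: join on id=6 -> backup (id 6, parent_dir=1, lvl 2).
Iteration 3: join on id=1 -> srv (id 1, parent_dir=NULL, lvl 3).
Iteration 4: parent_dir is NULL; no match; recursion stops.
lvl values: 0, 1, 2, 3; the maximum is 3.

3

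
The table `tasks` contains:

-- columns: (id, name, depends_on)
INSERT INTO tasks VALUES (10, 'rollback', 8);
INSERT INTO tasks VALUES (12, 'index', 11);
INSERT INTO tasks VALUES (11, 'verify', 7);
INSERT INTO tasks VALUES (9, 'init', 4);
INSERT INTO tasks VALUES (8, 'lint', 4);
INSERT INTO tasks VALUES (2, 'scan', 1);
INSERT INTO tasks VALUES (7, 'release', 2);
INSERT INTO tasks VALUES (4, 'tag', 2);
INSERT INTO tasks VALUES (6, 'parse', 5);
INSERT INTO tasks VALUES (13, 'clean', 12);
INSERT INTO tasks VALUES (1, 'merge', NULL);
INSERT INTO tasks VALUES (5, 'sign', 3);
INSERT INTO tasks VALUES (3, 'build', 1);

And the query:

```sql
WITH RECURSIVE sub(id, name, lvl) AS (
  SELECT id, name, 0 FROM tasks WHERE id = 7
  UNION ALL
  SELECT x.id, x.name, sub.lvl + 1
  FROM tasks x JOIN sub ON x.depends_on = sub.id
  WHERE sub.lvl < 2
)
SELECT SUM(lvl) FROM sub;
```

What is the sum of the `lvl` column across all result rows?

3

Base: id=7 (release) at lvl 0.
Iteration 1: rows with depends_on in {7} -> verify (id 11, lvl 1).
Iteration 2: rows with depends_on in {11} -> index (id 12, lvl 2).
Iteration 3: lvl < 2 fails for all current rows; recursion stops.
SUM(lvl) = 0 + 1 + 2 = 3.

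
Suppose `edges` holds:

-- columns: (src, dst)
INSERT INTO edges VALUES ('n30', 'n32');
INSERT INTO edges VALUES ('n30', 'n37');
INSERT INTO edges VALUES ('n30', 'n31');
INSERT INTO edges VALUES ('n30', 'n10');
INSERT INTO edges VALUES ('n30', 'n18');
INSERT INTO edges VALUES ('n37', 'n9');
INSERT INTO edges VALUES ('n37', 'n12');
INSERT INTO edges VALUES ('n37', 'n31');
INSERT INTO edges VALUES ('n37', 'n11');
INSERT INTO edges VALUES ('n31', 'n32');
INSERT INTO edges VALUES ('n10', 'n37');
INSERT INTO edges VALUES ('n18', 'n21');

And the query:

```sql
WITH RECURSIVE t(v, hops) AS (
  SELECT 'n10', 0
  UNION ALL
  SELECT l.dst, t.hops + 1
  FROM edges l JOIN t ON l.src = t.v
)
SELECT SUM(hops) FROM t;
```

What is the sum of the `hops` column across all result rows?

12

Base: (n10, hops=0).
Iteration 1: edges from {n10} -> (n37, hops=1).
Iteration 2: edges from {n37} -> (n11, hops=2), (n12, hops=2), (n31, hops=2), (n9, hops=2).
Iteration 3: edges from {n11,n12,n31,n9} -> (n32, hops=3).
Iteration 4: no outgoing edges from {n32}; recursion stops.
SUM(hops) = 0 + 1 + 2 + 2 + 2 + 2 + 3 = 12.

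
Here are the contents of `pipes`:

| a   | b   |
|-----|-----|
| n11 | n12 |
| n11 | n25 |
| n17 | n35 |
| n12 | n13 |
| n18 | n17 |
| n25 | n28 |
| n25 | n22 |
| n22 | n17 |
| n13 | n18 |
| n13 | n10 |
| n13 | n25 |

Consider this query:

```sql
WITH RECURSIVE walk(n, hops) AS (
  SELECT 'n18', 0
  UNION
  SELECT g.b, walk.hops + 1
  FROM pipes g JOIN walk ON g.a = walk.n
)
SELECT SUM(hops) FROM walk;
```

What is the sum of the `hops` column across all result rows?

Base: (n18, hops=0).
Iteration 1: edges from {n18} -> (n17, hops=1).
Iteration 2: edges from {n17} -> (n35, hops=2).
Iteration 3: no outgoing edges from {n35}; recursion stops.
SUM(hops) = 0 + 1 + 2 = 3.

3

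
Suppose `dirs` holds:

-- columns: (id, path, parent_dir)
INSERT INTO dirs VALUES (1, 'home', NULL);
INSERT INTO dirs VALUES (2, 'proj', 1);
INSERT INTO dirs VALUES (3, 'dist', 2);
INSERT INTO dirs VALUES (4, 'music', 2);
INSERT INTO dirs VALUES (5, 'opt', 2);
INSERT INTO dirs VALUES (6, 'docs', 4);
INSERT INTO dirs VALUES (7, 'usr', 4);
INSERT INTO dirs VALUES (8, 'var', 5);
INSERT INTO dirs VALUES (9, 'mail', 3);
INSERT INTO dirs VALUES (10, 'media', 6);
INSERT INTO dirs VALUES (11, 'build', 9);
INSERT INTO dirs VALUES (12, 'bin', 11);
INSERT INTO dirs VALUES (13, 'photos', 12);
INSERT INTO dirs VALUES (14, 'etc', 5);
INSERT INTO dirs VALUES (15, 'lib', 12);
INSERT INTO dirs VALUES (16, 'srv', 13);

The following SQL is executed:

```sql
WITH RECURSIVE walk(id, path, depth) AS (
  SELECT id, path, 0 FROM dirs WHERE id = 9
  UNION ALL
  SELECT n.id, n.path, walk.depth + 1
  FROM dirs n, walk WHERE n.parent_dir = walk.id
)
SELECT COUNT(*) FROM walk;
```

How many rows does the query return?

Base: id=9 (mail) at depth 0.
Iteration 1: rows with parent_dir in {9} -> build (id 11, depth 1).
Iteration 2: rows with parent_dir in {11} -> bin (id 12, depth 2).
Iteration 3: rows with parent_dir in {12} -> photos (id 13, depth 3), lib (id 15, depth 3).
Iteration 4: rows with parent_dir in {13,15} -> srv (id 16, depth 4).
Iteration 5: no rows with parent_dir in {16}; recursion stops.
Total rows emitted: 6.

6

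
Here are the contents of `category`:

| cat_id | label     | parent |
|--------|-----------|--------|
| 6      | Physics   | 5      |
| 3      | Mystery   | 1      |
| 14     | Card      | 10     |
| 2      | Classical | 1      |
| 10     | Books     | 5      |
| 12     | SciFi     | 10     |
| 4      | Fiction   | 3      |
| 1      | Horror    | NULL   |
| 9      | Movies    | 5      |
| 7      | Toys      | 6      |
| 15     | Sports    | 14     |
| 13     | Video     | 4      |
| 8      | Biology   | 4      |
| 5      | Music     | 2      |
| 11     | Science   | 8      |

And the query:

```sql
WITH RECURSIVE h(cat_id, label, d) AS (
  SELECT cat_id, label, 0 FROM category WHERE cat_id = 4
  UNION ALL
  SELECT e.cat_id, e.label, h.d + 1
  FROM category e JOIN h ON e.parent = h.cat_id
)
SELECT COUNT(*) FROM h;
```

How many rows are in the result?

4

Base: cat_id=4 (Fiction) at d 0.
Iteration 1: rows with parent in {4} -> Biology (id 8, d 1), Video (id 13, d 1).
Iteration 2: rows with parent in {8,13} -> Science (id 11, d 2).
Iteration 3: no rows with parent in {11}; recursion stops.
Total rows emitted: 4.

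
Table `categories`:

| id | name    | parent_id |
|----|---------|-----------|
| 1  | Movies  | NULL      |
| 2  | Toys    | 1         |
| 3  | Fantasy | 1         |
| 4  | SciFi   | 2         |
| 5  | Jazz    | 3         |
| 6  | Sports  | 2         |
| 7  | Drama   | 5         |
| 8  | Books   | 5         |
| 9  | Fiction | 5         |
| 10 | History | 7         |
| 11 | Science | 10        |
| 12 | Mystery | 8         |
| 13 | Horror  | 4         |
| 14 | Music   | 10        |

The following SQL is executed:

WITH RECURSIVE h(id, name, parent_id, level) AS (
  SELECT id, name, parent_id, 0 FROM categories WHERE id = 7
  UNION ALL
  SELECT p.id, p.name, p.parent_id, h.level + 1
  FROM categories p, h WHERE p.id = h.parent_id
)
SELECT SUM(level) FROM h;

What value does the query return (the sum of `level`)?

Base: id=7 (Drama), parent_id=5, level 0.
Iteration 1: join on id=5 -> Jazz (id 5, parent_id=3, level 1).
Iteration 2: join on id=3 -> Fantasy (id 3, parent_id=1, level 2).
Iteration 3: join on id=1 -> Movies (id 1, parent_id=NULL, level 3).
Iteration 4: parent_id is NULL; no match; recursion stops.
SUM(level) = 0 + 1 + 2 + 3 = 6.

6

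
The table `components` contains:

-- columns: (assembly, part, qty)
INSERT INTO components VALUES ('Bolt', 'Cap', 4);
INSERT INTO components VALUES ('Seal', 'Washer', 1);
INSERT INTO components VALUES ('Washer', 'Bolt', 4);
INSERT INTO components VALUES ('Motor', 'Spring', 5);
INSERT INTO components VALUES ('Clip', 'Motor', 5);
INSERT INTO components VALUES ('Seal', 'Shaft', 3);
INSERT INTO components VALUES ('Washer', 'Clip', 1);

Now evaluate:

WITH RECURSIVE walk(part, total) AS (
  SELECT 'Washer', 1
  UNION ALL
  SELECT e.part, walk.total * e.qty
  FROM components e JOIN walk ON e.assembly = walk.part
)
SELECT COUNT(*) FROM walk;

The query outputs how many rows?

6

Base: (Washer, total=1).
Iteration 1: components of {Washer} -> Bolt = 1*4 = 4, Clip = 1*1 = 1.
Iteration 2: components of {Bolt,Clip} -> Cap = 4*4 = 16, Motor = 1*5 = 5.
Iteration 3: components of {Cap,Motor} -> Spring = 5*5 = 25.
Iteration 4: no further components; recursion stops.
Total rows emitted: 6.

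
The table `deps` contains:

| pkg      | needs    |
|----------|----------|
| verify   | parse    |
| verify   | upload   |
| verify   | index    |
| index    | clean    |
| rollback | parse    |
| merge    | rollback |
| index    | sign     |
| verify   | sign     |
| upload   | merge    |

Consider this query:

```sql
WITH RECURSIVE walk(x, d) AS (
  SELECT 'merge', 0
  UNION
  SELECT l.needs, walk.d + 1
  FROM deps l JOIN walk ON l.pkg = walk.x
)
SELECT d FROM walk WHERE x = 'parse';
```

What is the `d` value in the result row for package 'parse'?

2

Base: (merge, d=0).
Iteration 1: edges from {merge} -> (rollback, d=1).
Iteration 2: edges from {rollback} -> (parse, d=2).
Iteration 3: no outgoing edges from {parse}; recursion stops.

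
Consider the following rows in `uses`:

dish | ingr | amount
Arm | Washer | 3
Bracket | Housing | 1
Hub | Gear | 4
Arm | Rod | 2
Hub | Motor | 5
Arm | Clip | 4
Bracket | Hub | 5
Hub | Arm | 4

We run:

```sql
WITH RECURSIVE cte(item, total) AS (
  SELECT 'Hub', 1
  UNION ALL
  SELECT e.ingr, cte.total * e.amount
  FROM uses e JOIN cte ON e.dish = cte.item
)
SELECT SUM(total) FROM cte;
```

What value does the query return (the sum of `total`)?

50

Base: (Hub, total=1).
Iteration 1: components of {Hub} -> Arm = 1*4 = 4, Gear = 1*4 = 4, Motor = 1*5 = 5.
Iteration 2: components of {Arm,Gear,Motor} -> Clip = 4*4 = 16, Rod = 4*2 = 8, Washer = 4*3 = 12.
Iteration 3: no further components; recursion stops.
SUM(total) = 1 + 4 + 4 + 5 + 16 + 12 + 8 = 50.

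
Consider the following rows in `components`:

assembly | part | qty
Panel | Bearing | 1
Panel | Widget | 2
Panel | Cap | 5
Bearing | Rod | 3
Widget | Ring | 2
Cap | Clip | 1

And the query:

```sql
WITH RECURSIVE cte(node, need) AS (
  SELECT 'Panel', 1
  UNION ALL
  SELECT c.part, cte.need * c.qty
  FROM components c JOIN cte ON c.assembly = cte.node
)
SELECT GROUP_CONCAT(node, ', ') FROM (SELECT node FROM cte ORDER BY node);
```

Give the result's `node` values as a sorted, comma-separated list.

Base: (Panel, need=1).
Iteration 1: components of {Panel} -> Bearing = 1*1 = 1, Cap = 1*5 = 5, Widget = 1*2 = 2.
Iteration 2: components of {Bearing,Cap,Widget} -> Clip = 5*1 = 5, Ring = 2*2 = 4, Rod = 1*3 = 3.
Iteration 3: no further components; recursion stops.

Bearing, Cap, Clip, Panel, Ring, Rod, Widget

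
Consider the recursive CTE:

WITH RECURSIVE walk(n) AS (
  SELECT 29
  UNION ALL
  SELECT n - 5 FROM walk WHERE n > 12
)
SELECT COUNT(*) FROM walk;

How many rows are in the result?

5

Base: n=29.
Iteration 1: 29 > 12 holds -> n = 29 - 5 = 24.
Iteration 2: 24 > 12 holds -> n = 24 - 5 = 19.
Iteration 3: 19 > 12 holds -> n = 19 - 5 = 14.
Iteration 4: 14 > 12 holds -> n = 14 - 5 = 9.
Iteration 5: 9 > 12 fails; recursion stops.
Total rows emitted: 5.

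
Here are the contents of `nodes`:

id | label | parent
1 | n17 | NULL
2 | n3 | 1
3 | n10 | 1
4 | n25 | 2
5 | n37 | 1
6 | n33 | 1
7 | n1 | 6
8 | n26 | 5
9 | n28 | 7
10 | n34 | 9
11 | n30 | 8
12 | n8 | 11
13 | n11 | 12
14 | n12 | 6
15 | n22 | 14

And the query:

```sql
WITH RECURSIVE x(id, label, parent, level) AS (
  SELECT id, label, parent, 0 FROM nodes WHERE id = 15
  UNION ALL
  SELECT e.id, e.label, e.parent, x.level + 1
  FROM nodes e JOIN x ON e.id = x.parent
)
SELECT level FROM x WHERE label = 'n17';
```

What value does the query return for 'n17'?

3

Base: id=15 (n22), parent=14, level 0.
Iteration 1: join on id=14 -> n12 (id 14, parent=6, level 1).
Iteration 2: join on id=6 -> n33 (id 6, parent=1, level 2).
Iteration 3: join on id=1 -> n17 (id 1, parent=NULL, level 3).
Iteration 4: parent is NULL; no match; recursion stops.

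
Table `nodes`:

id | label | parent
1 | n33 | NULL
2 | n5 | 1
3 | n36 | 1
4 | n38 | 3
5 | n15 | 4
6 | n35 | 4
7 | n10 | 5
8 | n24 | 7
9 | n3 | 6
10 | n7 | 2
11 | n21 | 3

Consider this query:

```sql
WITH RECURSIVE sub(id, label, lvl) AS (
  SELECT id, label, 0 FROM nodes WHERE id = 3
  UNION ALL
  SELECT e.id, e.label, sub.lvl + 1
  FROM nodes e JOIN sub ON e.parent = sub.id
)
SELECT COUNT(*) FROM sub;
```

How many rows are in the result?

8

Base: id=3 (n36) at lvl 0.
Iteration 1: rows with parent in {3} -> n38 (id 4, lvl 1), n21 (id 11, lvl 1).
Iteration 2: rows with parent in {4,11} -> n15 (id 5, lvl 2), n35 (id 6, lvl 2).
Iteration 3: rows with parent in {5,6} -> n10 (id 7, lvl 3), n3 (id 9, lvl 3).
Iteration 4: rows with parent in {7,9} -> n24 (id 8, lvl 4).
Iteration 5: no rows with parent in {8}; recursion stops.
Total rows emitted: 8.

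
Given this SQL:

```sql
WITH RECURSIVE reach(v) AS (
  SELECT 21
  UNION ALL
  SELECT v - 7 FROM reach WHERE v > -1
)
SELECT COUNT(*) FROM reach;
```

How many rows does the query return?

Base: v=21.
Iteration 1: 21 > -1 holds -> v = 21 - 7 = 14.
Iteration 2: 14 > -1 holds -> v = 14 - 7 = 7.
Iteration 3: 7 > -1 holds -> v = 7 - 7 = 0.
Iteration 4: 0 > -1 holds -> v = 0 - 7 = -7.
Iteration 5: -7 > -1 fails; recursion stops.
Total rows emitted: 5.

5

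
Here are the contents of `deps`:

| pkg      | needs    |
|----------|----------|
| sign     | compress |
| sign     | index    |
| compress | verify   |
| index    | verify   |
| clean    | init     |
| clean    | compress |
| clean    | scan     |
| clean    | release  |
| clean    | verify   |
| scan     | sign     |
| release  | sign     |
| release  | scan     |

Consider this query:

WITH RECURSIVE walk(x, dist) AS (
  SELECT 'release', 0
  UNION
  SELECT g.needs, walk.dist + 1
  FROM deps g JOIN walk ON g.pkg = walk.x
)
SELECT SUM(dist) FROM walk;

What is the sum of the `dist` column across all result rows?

Base: (release, dist=0).
Iteration 1: edges from {release} -> (scan, dist=1), (sign, dist=1).
Iteration 2: edges from {scan,sign} -> (compress, dist=2), (index, dist=2), (sign, dist=2).
Iteration 3: edges from {compress,index,sign} -> (compress, dist=3), (index, dist=3), (verify, dist=3). [UNION drops 1 duplicate row(s)]
Iteration 4: edges from {compress,index,verify} -> (verify, dist=4). [UNION drops 1 duplicate row(s)]
Iteration 5: no outgoing edges from {verify}; recursion stops.
SUM(dist) = 0 + 1 + 1 + 2 + 2 + 2 + 3 + 3 + 3 + 4 = 21.

21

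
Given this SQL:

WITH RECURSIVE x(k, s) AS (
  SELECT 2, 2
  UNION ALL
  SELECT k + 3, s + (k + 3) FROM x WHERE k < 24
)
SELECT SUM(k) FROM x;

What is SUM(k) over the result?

Base: k=2, s=2.
Iteration 1: 2 < 24 holds -> k = 2 + 3 = 5, s = 2 + 5 = 7.
Iteration 2: 5 < 24 holds -> k = 5 + 3 = 8, s = 7 + 8 = 15.
Iteration 3: 8 < 24 holds -> k = 8 + 3 = 11, s = 15 + 11 = 26.
Iteration 4: 11 < 24 holds -> k = 11 + 3 = 14, s = 26 + 14 = 40.
Iteration 5: 14 < 24 holds -> k = 14 + 3 = 17, s = 40 + 17 = 57.
Iteration 6: 17 < 24 holds -> k = 17 + 3 = 20, s = 57 + 20 = 77.
Iteration 7: 20 < 24 holds -> k = 20 + 3 = 23, s = 77 + 23 = 100.
Iteration 8: 23 < 24 holds -> k = 23 + 3 = 26, s = 100 + 26 = 126.
Iteration 9: 26 < 24 fails; recursion stops.
SUM(k) = 2 + 5 + 8 + 11 + 14 + 17 + 20 + 23 + 26 = 126.

126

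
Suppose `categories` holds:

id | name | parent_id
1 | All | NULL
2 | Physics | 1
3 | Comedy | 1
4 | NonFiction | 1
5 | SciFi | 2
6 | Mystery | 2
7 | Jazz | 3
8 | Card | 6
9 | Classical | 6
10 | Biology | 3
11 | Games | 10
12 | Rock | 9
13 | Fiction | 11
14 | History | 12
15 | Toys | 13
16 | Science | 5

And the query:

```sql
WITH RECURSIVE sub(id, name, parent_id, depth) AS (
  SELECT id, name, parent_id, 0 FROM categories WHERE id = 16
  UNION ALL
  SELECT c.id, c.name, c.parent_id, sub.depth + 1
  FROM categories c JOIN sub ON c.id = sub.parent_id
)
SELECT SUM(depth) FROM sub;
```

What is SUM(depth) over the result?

6

Base: id=16 (Science), parent_id=5, depth 0.
Iteration 1: join on id=5 -> SciFi (id 5, parent_id=2, depth 1).
Iteration 2: join on id=2 -> Physics (id 2, parent_id=1, depth 2).
Iteration 3: join on id=1 -> All (id 1, parent_id=NULL, depth 3).
Iteration 4: parent_id is NULL; no match; recursion stops.
SUM(depth) = 0 + 1 + 2 + 3 = 6.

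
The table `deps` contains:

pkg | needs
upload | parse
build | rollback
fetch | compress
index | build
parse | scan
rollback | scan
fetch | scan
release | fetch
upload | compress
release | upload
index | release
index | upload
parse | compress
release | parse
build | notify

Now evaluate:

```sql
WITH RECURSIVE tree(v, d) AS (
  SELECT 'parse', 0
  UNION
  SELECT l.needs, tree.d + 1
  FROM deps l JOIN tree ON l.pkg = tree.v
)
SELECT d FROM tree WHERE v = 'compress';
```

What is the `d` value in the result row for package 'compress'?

Base: (parse, d=0).
Iteration 1: edges from {parse} -> (compress, d=1), (scan, d=1).
Iteration 2: no outgoing edges from {compress,scan}; recursion stops.

1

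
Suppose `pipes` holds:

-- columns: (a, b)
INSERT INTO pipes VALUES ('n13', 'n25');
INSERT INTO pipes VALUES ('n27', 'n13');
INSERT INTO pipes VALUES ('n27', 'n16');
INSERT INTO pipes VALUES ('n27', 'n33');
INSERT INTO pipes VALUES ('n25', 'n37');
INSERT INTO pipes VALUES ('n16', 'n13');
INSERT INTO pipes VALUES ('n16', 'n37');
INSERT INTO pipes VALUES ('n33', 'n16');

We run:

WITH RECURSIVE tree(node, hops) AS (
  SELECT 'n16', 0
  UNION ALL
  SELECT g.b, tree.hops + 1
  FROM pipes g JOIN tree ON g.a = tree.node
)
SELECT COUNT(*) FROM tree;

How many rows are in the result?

5

Base: (n16, hops=0).
Iteration 1: edges from {n16} -> (n13, hops=1), (n37, hops=1).
Iteration 2: edges from {n13,n37} -> (n25, hops=2).
Iteration 3: edges from {n25} -> (n37, hops=3).
Iteration 4: no outgoing edges from {n37}; recursion stops.
Total rows emitted: 5.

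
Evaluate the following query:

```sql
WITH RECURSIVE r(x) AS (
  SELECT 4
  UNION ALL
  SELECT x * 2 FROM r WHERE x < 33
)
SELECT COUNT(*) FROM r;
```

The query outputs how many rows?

Base: x=4.
Iteration 1: 4 < 33 holds -> x = 4 * 2 = 8.
Iteration 2: 8 < 33 holds -> x = 8 * 2 = 16.
Iteration 3: 16 < 33 holds -> x = 16 * 2 = 32.
Iteration 4: 32 < 33 holds -> x = 32 * 2 = 64.
Iteration 5: 64 < 33 fails; recursion stops.
Total rows emitted: 5.

5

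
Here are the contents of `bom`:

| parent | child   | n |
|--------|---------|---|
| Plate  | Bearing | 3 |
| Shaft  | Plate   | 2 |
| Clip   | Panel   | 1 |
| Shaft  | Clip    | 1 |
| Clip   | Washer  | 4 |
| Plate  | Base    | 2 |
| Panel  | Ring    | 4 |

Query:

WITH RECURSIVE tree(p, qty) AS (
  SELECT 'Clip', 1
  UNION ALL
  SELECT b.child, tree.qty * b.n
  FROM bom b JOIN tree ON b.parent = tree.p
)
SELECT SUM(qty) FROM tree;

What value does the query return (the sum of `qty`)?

Base: (Clip, qty=1).
Iteration 1: components of {Clip} -> Panel = 1*1 = 1, Washer = 1*4 = 4.
Iteration 2: components of {Panel,Washer} -> Ring = 1*4 = 4.
Iteration 3: no further components; recursion stops.
SUM(qty) = 1 + 1 + 4 + 4 = 10.

10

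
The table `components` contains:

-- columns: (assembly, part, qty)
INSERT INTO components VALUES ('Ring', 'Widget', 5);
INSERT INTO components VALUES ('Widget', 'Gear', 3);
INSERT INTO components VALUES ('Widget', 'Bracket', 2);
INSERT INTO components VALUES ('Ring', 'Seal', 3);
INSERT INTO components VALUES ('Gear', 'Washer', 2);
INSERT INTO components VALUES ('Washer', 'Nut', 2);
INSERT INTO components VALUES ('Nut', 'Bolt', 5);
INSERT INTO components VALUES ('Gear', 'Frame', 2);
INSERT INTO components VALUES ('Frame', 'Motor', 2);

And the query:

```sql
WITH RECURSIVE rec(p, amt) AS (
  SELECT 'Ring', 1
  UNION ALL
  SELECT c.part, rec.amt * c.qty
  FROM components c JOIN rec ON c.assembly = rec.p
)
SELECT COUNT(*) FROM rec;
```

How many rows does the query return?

Base: (Ring, amt=1).
Iteration 1: components of {Ring} -> Seal = 1*3 = 3, Widget = 1*5 = 5.
Iteration 2: components of {Seal,Widget} -> Bracket = 5*2 = 10, Gear = 5*3 = 15.
Iteration 3: components of {Bracket,Gear} -> Frame = 15*2 = 30, Washer = 15*2 = 30.
Iteration 4: components of {Frame,Washer} -> Motor = 30*2 = 60, Nut = 30*2 = 60.
Iteration 5: components of {Motor,Nut} -> Bolt = 60*5 = 300.
Iteration 6: no further components; recursion stops.
Total rows emitted: 10.

10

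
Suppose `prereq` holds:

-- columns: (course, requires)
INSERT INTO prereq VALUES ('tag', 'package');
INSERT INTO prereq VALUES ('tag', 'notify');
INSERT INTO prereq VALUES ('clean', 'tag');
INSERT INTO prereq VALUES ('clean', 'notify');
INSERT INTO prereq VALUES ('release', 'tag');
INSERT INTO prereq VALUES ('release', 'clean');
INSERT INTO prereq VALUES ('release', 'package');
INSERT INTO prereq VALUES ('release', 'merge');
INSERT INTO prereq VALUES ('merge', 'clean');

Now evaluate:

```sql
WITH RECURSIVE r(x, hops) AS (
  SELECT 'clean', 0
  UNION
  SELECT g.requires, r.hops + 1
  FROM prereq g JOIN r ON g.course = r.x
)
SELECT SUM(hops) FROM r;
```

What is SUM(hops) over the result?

6

Base: (clean, hops=0).
Iteration 1: edges from {clean} -> (notify, hops=1), (tag, hops=1).
Iteration 2: edges from {notify,tag} -> (notify, hops=2), (package, hops=2).
Iteration 3: no outgoing edges from {notify,package}; recursion stops.
SUM(hops) = 0 + 1 + 1 + 2 + 2 = 6.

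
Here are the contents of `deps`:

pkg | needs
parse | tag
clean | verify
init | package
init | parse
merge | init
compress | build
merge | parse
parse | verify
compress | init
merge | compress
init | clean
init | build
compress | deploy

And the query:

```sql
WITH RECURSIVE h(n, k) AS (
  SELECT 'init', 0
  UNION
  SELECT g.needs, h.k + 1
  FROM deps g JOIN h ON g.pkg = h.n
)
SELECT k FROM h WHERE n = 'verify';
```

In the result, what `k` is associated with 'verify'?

2

Base: (init, k=0).
Iteration 1: edges from {init} -> (build, k=1), (clean, k=1), (package, k=1), (parse, k=1).
Iteration 2: edges from {build,clean,package,parse} -> (tag, k=2), (verify, k=2). [UNION drops 1 duplicate row(s)]
Iteration 3: no outgoing edges from {tag,verify}; recursion stops.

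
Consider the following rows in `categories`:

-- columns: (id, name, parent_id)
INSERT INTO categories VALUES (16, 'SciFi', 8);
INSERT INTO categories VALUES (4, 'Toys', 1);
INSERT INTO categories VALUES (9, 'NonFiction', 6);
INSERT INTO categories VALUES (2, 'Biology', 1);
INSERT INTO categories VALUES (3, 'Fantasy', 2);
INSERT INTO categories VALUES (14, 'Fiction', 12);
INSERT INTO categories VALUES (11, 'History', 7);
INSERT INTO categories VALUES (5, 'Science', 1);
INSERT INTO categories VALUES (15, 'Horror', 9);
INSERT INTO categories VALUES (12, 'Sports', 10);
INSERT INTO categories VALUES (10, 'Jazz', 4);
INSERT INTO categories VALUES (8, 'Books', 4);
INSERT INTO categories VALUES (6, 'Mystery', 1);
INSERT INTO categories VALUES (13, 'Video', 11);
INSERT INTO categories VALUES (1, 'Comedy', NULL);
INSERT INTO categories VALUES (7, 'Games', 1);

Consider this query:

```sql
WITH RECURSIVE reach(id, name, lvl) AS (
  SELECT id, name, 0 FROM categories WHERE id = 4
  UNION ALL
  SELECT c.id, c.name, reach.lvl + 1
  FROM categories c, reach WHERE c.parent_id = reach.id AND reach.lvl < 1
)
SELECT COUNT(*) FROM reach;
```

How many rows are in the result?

3

Base: id=4 (Toys) at lvl 0.
Iteration 1: rows with parent_id in {4} -> Books (id 8, lvl 1), Jazz (id 10, lvl 1).
Iteration 2: lvl < 1 fails for all current rows; recursion stops.
Total rows emitted: 3.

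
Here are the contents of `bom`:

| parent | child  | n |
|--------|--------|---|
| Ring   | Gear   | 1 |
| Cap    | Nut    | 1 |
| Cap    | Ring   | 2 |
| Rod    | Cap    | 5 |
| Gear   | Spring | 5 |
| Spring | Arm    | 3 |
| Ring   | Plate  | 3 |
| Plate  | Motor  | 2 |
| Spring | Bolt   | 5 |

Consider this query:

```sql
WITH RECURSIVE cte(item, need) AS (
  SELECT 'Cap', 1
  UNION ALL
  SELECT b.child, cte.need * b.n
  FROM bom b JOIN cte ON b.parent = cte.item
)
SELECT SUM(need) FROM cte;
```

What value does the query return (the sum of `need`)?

114

Base: (Cap, need=1).
Iteration 1: components of {Cap} -> Nut = 1*1 = 1, Ring = 1*2 = 2.
Iteration 2: components of {Nut,Ring} -> Gear = 2*1 = 2, Plate = 2*3 = 6.
Iteration 3: components of {Gear,Plate} -> Motor = 6*2 = 12, Spring = 2*5 = 10.
Iteration 4: components of {Motor,Spring} -> Arm = 10*3 = 30, Bolt = 10*5 = 50.
Iteration 5: no further components; recursion stops.
SUM(need) = 1 + 2 + 1 + 2 + 6 + 10 + 12 + 30 + 50 = 114.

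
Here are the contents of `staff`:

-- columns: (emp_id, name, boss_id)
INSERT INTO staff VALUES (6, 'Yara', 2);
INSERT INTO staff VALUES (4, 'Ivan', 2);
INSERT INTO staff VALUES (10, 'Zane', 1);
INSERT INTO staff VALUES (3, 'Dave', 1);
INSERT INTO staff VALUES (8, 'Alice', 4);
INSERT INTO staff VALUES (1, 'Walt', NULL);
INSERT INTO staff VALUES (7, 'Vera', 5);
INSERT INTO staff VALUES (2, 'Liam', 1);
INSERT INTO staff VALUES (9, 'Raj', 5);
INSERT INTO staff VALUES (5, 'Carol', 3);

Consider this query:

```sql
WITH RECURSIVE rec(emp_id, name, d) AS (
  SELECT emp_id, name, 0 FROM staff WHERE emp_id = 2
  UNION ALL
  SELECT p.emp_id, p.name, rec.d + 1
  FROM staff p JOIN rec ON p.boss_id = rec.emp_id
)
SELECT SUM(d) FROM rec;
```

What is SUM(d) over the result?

4

Base: emp_id=2 (Liam) at d 0.
Iteration 1: rows with boss_id in {2} -> Ivan (id 4, d 1), Yara (id 6, d 1).
Iteration 2: rows with boss_id in {4,6} -> Alice (id 8, d 2).
Iteration 3: no rows with boss_id in {8}; recursion stops.
SUM(d) = 0 + 1 + 1 + 2 = 4.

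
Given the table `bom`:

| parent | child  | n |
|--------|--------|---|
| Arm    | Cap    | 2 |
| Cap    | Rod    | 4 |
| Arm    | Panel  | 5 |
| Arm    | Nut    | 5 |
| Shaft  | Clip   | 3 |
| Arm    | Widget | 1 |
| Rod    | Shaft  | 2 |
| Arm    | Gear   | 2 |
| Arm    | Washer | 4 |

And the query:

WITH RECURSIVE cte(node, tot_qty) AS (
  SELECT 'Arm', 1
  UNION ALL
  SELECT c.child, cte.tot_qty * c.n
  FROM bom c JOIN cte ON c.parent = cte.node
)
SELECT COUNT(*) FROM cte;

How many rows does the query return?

10

Base: (Arm, tot_qty=1).
Iteration 1: components of {Arm} -> Cap = 1*2 = 2, Gear = 1*2 = 2, Nut = 1*5 = 5, Panel = 1*5 = 5, Washer = 1*4 = 4, Widget = 1*1 = 1.
Iteration 2: components of {Cap,Gear,Nut,Panel,Washer,Widget} -> Rod = 2*4 = 8.
Iteration 3: components of {Rod} -> Shaft = 8*2 = 16.
Iteration 4: components of {Shaft} -> Clip = 16*3 = 48.
Iteration 5: no further components; recursion stops.
Total rows emitted: 10.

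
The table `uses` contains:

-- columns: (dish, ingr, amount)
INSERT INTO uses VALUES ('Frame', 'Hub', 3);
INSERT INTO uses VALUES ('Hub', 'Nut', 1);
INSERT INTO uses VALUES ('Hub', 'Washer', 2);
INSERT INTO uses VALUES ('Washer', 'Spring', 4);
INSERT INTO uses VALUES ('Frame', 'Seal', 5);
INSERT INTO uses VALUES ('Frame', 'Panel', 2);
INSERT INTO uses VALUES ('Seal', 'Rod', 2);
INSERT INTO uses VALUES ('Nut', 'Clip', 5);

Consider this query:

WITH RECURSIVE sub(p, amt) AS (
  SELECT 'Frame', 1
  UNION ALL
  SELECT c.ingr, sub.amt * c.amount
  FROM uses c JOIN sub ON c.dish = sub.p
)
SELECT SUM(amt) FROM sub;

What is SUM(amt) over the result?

Base: (Frame, amt=1).
Iteration 1: components of {Frame} -> Hub = 1*3 = 3, Panel = 1*2 = 2, Seal = 1*5 = 5.
Iteration 2: components of {Hub,Panel,Seal} -> Nut = 3*1 = 3, Rod = 5*2 = 10, Washer = 3*2 = 6.
Iteration 3: components of {Nut,Rod,Washer} -> Clip = 3*5 = 15, Spring = 6*4 = 24.
Iteration 4: no further components; recursion stops.
SUM(amt) = 1 + 3 + 5 + 2 + 3 + 6 + 10 + 15 + 24 = 69.

69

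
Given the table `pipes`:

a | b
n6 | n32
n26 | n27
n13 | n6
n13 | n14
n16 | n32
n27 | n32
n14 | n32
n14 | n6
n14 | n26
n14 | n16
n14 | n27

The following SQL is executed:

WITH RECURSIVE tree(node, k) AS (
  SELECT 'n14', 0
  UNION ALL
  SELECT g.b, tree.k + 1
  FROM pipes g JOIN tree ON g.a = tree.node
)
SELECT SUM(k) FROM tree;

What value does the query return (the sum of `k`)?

Base: (n14, k=0).
Iteration 1: edges from {n14} -> (n16, k=1), (n26, k=1), (n27, k=1), (n32, k=1), (n6, k=1).
Iteration 2: edges from {n16,n26,n27,n32,n6} -> (n27, k=2), (n32, k=2) x3. [UNION ALL keeps all 4 new rows, including repeats]
Iteration 3: edges from {n27,n32} -> (n32, k=3).
Iteration 4: no outgoing edges from {n32}; recursion stops.
SUM(k) = 0 + 1 + 1 + 1 + 1 + 1 + 2 + 2 + 2 + 2 + 3 = 16.

16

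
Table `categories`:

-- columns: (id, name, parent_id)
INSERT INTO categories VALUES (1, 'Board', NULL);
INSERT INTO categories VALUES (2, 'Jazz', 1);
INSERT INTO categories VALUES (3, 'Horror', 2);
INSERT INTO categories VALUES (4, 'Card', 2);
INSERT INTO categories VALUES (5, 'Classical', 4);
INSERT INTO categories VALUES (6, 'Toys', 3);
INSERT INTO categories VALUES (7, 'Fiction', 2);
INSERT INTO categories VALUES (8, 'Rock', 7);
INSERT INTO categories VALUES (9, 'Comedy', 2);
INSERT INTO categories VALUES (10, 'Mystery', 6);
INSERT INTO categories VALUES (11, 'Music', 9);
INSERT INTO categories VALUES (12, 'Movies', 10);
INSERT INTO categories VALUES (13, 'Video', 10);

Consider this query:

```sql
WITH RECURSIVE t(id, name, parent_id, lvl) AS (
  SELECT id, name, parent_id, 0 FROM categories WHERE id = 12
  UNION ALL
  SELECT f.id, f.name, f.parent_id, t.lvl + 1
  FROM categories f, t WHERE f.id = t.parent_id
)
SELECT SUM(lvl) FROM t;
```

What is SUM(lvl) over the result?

Base: id=12 (Movies), parent_id=10, lvl 0.
Iteration 1: join on id=10 -> Mystery (id 10, parent_id=6, lvl 1).
Iteration 2: join on id=6 -> Toys (id 6, parent_id=3, lvl 2).
Iteration 3: join on id=3 -> Horror (id 3, parent_id=2, lvl 3).
Iteration 4: join on id=2 -> Jazz (id 2, parent_id=1, lvl 4).
Iteration 5: join on id=1 -> Board (id 1, parent_id=NULL, lvl 5).
Iteration 6: parent_id is NULL; no match; recursion stops.
SUM(lvl) = 0 + 1 + 2 + 3 + 4 + 5 = 15.

15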